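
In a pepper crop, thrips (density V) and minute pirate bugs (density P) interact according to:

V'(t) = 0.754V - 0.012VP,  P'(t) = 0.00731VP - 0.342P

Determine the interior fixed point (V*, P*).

Set dP/dt = 0 with P > 0: 0.00731V - 0.342 = 0, so V* = 0.342/0.00731 = 46.8.
Set dV/dt = 0 with V > 0: 0.754 - 0.012P = 0, so P* = 0.754/0.012 = 62.8.

V* ≈ 46.8, P* ≈ 62.8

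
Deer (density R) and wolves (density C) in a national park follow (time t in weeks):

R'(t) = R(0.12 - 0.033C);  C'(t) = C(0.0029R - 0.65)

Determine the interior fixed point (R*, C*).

R* ≈ 224, C* ≈ 3.64

Set dC/dt = 0 with C > 0: 0.0029R - 0.65 = 0, so R* = 0.65/0.0029 = 224.
Set dR/dt = 0 with R > 0: 0.12 - 0.033C = 0, so C* = 0.12/0.033 = 3.64.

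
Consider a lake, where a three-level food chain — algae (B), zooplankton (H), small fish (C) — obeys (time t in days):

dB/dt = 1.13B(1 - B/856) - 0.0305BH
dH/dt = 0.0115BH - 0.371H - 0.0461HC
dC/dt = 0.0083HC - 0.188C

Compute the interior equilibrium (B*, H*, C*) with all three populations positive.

B* ≈ 333, H* ≈ 22.7, C* ≈ 74.9

From dC/dt = 0: 0.0083H* = 0.188, so H* = 22.7.
From dB/dt = 0: 1.13(1 - B*/856) = 0.0305·22.7, giving B* = 856·(1 - 0.611) = 333.
From dH/dt = 0: 0.0115·333 - 0.371 = 0.0461C*, so C* = 3.45/0.0461 = 74.9.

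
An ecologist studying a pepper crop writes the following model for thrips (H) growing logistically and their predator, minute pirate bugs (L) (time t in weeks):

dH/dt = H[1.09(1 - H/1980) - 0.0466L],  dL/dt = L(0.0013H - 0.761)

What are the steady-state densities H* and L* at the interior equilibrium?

From dL/dt = 0 with L > 0: 0.0013H* = 0.761, so H* = 585.
Substitute into dH/dt = 0: 1.09(1 - 585/1980) = 0.0466L*.
The bracket is 0.704, giving L* = 0.768/0.0466 = 16.5.

H* ≈ 585, L* ≈ 16.5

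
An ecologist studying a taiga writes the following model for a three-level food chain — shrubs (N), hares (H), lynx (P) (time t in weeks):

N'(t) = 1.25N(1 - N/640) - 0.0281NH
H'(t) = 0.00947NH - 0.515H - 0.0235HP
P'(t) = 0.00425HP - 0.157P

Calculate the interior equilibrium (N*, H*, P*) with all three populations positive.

From dP/dt = 0: 0.00425H* = 0.157, so H* = 36.9.
From dN/dt = 0: 1.25(1 - N*/640) = 0.0281·36.9, giving N* = 640·(1 - 0.83) = 109.
From dH/dt = 0: 0.00947·109 - 0.515 = 0.0235P*, so P* = 0.513/0.0235 = 21.8.

N* ≈ 109, H* ≈ 36.9, P* ≈ 21.8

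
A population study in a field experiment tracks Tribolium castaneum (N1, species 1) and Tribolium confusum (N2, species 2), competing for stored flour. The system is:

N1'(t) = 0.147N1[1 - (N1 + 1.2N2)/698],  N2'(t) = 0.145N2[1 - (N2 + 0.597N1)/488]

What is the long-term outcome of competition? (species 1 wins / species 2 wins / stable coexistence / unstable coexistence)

stable coexistence

Compare the nullcline intercepts: K1/α12 = 698/1.2 = 582 > K2 = 488; K2/α21 = 488/0.597 = 817 > K1 = 698.
Since both inequalities hold, each species can invade when rare, so the interior equilibrium is stable.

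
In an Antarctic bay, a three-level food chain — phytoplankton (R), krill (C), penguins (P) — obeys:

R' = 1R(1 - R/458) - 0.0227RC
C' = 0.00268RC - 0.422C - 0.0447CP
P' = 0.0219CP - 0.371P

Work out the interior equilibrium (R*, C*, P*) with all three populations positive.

From dP/dt = 0: 0.0219C* = 0.371, so C* = 16.9.
From dR/dt = 0: 1(1 - R*/458) = 0.0227·16.9, giving R* = 458·(1 - 0.385) = 282.
From dC/dt = 0: 0.00268·282 - 0.422 = 0.0447P*, so P* = 0.333/0.0447 = 7.46.

R* ≈ 282, C* ≈ 16.9, P* ≈ 7.46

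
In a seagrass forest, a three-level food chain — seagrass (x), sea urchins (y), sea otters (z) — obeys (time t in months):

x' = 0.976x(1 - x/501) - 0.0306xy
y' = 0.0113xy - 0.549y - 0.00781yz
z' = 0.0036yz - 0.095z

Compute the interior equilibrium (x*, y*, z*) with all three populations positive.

x* ≈ 86.5, y* ≈ 26.4, z* ≈ 54.9

From dz/dt = 0: 0.0036y* = 0.095, so y* = 26.4.
From dx/dt = 0: 0.976(1 - x*/501) = 0.0306·26.4, giving x* = 501·(1 - 0.827) = 86.5.
From dy/dt = 0: 0.0113·86.5 - 0.549 = 0.00781z*, so z* = 0.428/0.00781 = 54.9.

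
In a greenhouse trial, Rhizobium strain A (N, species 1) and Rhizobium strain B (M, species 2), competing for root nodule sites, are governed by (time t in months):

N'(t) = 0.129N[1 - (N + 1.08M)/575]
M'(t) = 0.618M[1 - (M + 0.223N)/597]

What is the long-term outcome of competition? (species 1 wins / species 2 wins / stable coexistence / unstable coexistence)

Compare the nullcline intercepts: K1/α12 = 575/1.08 = 532 < K2 = 597; K2/α21 = 597/0.223 = 2680 > K1 = 575.
Since the inequalities point opposite ways, species 2 can invade but species 1 cannot.

species 2 excludes species 1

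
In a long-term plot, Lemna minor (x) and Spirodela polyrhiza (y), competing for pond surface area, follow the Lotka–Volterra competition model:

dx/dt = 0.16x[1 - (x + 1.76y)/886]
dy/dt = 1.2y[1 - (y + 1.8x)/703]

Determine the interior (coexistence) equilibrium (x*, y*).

Setting both brackets to zero gives the nullclines x + 1.76y = 886 and 1.8x + y = 703.
Substituting y = 703 - 1.8x into the first: x(1 - 1.76·1.8) = 886 - 1.76·703.
So x* = -351/-2.17 = 162, and then y* = 703 - 1.8·162 = 411.

x* ≈ 162, y* ≈ 411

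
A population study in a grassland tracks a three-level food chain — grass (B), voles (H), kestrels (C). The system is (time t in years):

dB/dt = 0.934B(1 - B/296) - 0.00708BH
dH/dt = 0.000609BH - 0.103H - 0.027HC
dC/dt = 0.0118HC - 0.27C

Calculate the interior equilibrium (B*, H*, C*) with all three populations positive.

B* ≈ 245, H* ≈ 22.9, C* ≈ 1.7

From dC/dt = 0: 0.0118H* = 0.27, so H* = 22.9.
From dB/dt = 0: 0.934(1 - B*/296) = 0.00708·22.9, giving B* = 296·(1 - 0.173) = 245.
From dH/dt = 0: 0.000609·245 - 0.103 = 0.027C*, so C* = 0.046/0.027 = 1.7.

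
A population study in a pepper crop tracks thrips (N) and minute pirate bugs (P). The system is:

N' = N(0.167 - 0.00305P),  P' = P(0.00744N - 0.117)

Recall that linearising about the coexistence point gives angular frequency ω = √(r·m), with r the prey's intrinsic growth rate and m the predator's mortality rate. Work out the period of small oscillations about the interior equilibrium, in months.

Here r = 0.167 and m = 0.117, so r·m = 0.0195.
ω = √0.0195 = 0.14 per month, hence T = 2π/ω ≈ 44.9 months.

T ≈ 44.9 months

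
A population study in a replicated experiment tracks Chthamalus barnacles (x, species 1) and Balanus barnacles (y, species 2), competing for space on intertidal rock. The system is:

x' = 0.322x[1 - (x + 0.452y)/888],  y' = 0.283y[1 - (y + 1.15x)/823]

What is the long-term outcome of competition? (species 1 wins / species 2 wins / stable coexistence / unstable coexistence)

species 1 excludes species 2

Compare the nullcline intercepts: K1/α12 = 888/0.452 = 1960 > K2 = 823; K2/α21 = 823/1.15 = 716 < K1 = 888.
Since the inequalities point opposite ways, species 1 can invade but species 2 cannot.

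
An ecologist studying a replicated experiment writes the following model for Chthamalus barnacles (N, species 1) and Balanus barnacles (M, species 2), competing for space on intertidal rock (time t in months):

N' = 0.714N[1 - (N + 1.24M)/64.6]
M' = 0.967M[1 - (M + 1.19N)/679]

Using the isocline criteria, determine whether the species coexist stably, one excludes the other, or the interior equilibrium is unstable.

species 2 excludes species 1

Compare the nullcline intercepts: K1/α12 = 64.6/1.24 = 52.1 < K2 = 679; K2/α21 = 679/1.19 = 571 > K1 = 64.6.
Since the inequalities point opposite ways, species 2 can invade but species 1 cannot.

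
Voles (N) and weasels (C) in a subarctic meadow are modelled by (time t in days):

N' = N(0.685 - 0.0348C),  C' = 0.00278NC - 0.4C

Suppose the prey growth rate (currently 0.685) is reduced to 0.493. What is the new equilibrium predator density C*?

At the interior fixed point, setting dN/dt = 0 with N > 0 fixes C* = (prey growth rate)/(NC coefficient) — independent of the other coefficients.
With the change, C* = 0.493/0.0348 = 14.2; it falls from 19.7.

C* ≈ 14.2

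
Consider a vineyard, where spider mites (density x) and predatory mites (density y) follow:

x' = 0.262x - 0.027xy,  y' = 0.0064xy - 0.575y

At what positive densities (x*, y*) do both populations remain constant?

x* ≈ 89.8, y* ≈ 9.7

Set dy/dt = 0 with y > 0: 0.0064x - 0.575 = 0, so x* = 0.575/0.0064 = 89.8.
Set dx/dt = 0 with x > 0: 0.262 - 0.027y = 0, so y* = 0.262/0.027 = 9.7.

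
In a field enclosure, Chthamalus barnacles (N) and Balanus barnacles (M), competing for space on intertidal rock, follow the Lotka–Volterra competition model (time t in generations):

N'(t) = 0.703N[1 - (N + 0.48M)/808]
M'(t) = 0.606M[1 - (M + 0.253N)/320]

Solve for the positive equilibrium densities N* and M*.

Setting both brackets to zero gives the nullclines N + 0.48M = 808 and 0.253N + M = 320.
Substituting M = 320 - 0.253N into the first: N(1 - 0.48·0.253) = 808 - 0.48·320.
So N* = 654/0.879 = 745, and then M* = 320 - 0.253·745 = 132.

N* ≈ 745, M* ≈ 132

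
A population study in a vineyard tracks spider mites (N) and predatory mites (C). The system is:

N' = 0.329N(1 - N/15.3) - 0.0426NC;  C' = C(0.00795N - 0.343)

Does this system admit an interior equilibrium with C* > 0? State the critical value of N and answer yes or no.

The predator equation gives dC/dt > 0 only when N > 0.343/0.00795 = 43.1.
Without the predator, N → K = 15.3. Since 15.3 < 43.1, the predator cannot invade.

Threshold N = 43.1; K < 43.1, so no, the predator goes extinct.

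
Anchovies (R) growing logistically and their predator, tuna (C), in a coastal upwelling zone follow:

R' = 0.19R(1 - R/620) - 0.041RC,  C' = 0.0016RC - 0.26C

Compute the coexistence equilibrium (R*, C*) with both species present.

From dC/dt = 0 with C > 0: 0.0016R* = 0.26, so R* = 162.
Substitute into dR/dt = 0: 0.19(1 - 162/620) = 0.041C*.
The bracket is 0.738, giving C* = 0.14/0.041 = 3.42.

R* ≈ 162, C* ≈ 3.42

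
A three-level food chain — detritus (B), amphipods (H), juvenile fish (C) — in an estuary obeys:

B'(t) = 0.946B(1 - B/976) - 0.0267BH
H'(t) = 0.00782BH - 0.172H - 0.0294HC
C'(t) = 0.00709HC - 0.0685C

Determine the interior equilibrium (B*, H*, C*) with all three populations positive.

B* ≈ 710, H* ≈ 9.66, C* ≈ 183

From dC/dt = 0: 0.00709H* = 0.0685, so H* = 9.66.
From dB/dt = 0: 0.946(1 - B*/976) = 0.0267·9.66, giving B* = 976·(1 - 0.273) = 710.
From dH/dt = 0: 0.00782·710 - 0.172 = 0.0294C*, so C* = 5.38/0.0294 = 183.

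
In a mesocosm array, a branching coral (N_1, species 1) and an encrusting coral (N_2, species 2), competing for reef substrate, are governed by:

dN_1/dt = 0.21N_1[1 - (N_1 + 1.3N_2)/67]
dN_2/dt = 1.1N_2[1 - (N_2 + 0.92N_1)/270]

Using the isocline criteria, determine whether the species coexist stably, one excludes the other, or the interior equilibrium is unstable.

Compare the nullcline intercepts: K1/α12 = 67/1.3 = 51.5 < K2 = 270; K2/α21 = 270/0.92 = 293 > K1 = 67.
Since the inequalities point opposite ways, species 2 can invade but species 1 cannot.

species 2 excludes species 1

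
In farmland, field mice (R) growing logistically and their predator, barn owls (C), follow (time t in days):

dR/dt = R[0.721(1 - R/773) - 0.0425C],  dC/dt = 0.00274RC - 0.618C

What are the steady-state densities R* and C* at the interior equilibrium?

R* ≈ 226, C* ≈ 12

From dC/dt = 0 with C > 0: 0.00274R* = 0.618, so R* = 226.
Substitute into dR/dt = 0: 0.721(1 - 226/773) = 0.0425C*.
The bracket is 0.708, giving C* = 0.511/0.0425 = 12.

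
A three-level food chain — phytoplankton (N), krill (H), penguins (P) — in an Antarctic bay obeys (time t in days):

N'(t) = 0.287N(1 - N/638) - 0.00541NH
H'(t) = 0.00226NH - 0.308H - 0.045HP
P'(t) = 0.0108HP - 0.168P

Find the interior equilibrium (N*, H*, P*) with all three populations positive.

From dP/dt = 0: 0.0108H* = 0.168, so H* = 15.6.
From dN/dt = 0: 0.287(1 - N*/638) = 0.00541·15.6, giving N* = 638·(1 - 0.293) = 451.
From dH/dt = 0: 0.00226·451 - 0.308 = 0.045P*, so P* = 0.711/0.045 = 15.8.

N* ≈ 451, H* ≈ 15.6, P* ≈ 15.8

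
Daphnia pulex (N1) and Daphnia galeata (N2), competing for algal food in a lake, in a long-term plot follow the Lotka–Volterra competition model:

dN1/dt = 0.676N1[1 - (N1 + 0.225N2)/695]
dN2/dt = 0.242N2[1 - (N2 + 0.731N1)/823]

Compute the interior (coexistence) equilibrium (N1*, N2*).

N1* ≈ 610, N2* ≈ 377

Setting both brackets to zero gives the nullclines N1 + 0.225N2 = 695 and 0.731N1 + N2 = 823.
Substituting N2 = 823 - 0.731N1 into the first: N1(1 - 0.225·0.731) = 695 - 0.225·823.
So N1* = 510/0.836 = 610, and then N2* = 823 - 0.731·610 = 377.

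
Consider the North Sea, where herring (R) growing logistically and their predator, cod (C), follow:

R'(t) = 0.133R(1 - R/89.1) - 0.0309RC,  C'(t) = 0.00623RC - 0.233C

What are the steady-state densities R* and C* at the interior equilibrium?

From dC/dt = 0 with C > 0: 0.00623R* = 0.233, so R* = 37.4.
Substitute into dR/dt = 0: 0.133(1 - 37.4/89.1) = 0.0309C*.
The bracket is 0.58, giving C* = 0.0772/0.0309 = 2.5.

R* ≈ 37.4, C* ≈ 2.5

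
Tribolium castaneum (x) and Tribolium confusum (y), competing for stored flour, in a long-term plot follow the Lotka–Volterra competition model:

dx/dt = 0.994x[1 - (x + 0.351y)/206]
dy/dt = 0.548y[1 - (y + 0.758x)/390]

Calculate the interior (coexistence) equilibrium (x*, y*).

x* ≈ 94.2, y* ≈ 319

Setting both brackets to zero gives the nullclines x + 0.351y = 206 and 0.758x + y = 390.
Substituting y = 390 - 0.758x into the first: x(1 - 0.351·0.758) = 206 - 0.351·390.
So x* = 69.1/0.734 = 94.2, and then y* = 390 - 0.758·94.2 = 319.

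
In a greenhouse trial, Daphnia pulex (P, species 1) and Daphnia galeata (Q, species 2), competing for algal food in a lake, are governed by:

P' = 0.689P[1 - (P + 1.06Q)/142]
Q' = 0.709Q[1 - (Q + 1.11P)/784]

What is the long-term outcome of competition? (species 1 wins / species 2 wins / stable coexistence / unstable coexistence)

Compare the nullcline intercepts: K1/α12 = 142/1.06 = 134 < K2 = 784; K2/α21 = 784/1.11 = 706 > K1 = 142.
Since the inequalities point opposite ways, species 2 can invade but species 1 cannot.

species 2 excludes species 1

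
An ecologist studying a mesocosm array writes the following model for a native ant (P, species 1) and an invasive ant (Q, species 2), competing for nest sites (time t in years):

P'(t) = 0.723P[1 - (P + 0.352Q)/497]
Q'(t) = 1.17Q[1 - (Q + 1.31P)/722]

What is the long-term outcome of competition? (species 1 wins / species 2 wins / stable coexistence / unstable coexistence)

Compare the nullcline intercepts: K1/α12 = 497/0.352 = 1410 > K2 = 722; K2/α21 = 722/1.31 = 551 > K1 = 497.
Since both inequalities hold, each species can invade when rare, so the interior equilibrium is stable.

stable coexistence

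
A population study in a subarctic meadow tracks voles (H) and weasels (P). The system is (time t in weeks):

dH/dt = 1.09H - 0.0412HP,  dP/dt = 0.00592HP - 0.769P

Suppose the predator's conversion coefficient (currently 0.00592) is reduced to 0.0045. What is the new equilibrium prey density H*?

At the interior fixed point, setting dP/dt = 0 with P > 0 fixes H* = (predator death rate)/(HP coefficient) — independent of the other coefficients.
With the change, H* = 0.769/0.0045 = 171; it rises from 130.

H* ≈ 171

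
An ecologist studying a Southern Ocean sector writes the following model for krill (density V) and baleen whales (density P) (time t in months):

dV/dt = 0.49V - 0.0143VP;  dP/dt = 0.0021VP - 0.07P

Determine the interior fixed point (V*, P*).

Set dP/dt = 0 with P > 0: 0.0021V - 0.07 = 0, so V* = 0.07/0.0021 = 33.3.
Set dV/dt = 0 with V > 0: 0.49 - 0.0143P = 0, so P* = 0.49/0.0143 = 34.3.

V* ≈ 33.3, P* ≈ 34.3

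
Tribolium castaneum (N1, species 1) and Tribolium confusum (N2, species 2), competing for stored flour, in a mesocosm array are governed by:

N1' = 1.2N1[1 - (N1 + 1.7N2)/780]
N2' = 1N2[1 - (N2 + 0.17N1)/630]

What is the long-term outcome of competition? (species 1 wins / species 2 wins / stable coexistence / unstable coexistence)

Compare the nullcline intercepts: K1/α12 = 780/1.7 = 459 < K2 = 630; K2/α21 = 630/0.17 = 3710 > K1 = 780.
Since the inequalities point opposite ways, species 2 can invade but species 1 cannot.

species 2 excludes species 1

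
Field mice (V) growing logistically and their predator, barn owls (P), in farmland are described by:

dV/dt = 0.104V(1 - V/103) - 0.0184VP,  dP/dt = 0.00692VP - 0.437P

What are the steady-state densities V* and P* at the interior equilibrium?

From dP/dt = 0 with P > 0: 0.00692V* = 0.437, so V* = 63.2.
Substitute into dV/dt = 0: 0.104(1 - 63.2/103) = 0.0184P*.
The bracket is 0.387, giving P* = 0.0402/0.0184 = 2.19.

V* ≈ 63.2, P* ≈ 2.19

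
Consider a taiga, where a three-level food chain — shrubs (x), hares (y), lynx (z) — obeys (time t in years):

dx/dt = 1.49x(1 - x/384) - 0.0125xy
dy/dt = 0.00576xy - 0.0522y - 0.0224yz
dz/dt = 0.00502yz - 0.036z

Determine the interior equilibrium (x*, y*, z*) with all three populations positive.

From dz/dt = 0: 0.00502y* = 0.036, so y* = 7.17.
From dx/dt = 0: 1.49(1 - x*/384) = 0.0125·7.17, giving x* = 384·(1 - 0.0602) = 361.
From dy/dt = 0: 0.00576·361 - 0.0522 = 0.0224z*, so z* = 2.03/0.0224 = 90.5.

x* ≈ 361, y* ≈ 7.17, z* ≈ 90.5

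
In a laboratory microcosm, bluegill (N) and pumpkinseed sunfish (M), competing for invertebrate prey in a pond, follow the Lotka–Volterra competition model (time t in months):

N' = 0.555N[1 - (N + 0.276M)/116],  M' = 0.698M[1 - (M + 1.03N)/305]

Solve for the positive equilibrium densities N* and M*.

Setting both brackets to zero gives the nullclines N + 0.276M = 116 and 1.03N + M = 305.
Substituting M = 305 - 1.03N into the first: N(1 - 0.276·1.03) = 116 - 0.276·305.
So N* = 31.8/0.716 = 44.5, and then M* = 305 - 1.03·44.5 = 259.

N* ≈ 44.5, M* ≈ 259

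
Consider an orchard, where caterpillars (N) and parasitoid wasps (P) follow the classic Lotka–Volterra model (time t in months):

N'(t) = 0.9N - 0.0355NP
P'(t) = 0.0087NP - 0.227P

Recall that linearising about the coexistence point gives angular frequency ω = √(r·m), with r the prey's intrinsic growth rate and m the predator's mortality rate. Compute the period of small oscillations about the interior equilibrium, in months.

Here r = 0.9 and m = 0.227, so r·m = 0.204.
ω = √0.204 = 0.452 per month, hence T = 2π/ω ≈ 13.9 months.

T ≈ 13.9 months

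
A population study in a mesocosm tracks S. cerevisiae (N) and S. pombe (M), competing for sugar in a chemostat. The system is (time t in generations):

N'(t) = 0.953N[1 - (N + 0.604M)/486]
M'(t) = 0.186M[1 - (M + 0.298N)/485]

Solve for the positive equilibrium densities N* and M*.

Setting both brackets to zero gives the nullclines N + 0.604M = 486 and 0.298N + M = 485.
Substituting M = 485 - 0.298N into the first: N(1 - 0.604·0.298) = 486 - 0.604·485.
So N* = 193/0.82 = 235, and then M* = 485 - 0.298·235 = 415.

N* ≈ 235, M* ≈ 415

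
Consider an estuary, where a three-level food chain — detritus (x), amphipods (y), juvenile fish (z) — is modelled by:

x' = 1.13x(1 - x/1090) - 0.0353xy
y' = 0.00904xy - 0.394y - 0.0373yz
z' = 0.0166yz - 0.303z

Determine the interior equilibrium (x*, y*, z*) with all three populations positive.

x* ≈ 468, y* ≈ 18.3, z* ≈ 103

From dz/dt = 0: 0.0166y* = 0.303, so y* = 18.3.
From dx/dt = 0: 1.13(1 - x*/1090) = 0.0353·18.3, giving x* = 1090·(1 - 0.57) = 468.
From dy/dt = 0: 0.00904·468 - 0.394 = 0.0373z*, so z* = 3.84/0.0373 = 103.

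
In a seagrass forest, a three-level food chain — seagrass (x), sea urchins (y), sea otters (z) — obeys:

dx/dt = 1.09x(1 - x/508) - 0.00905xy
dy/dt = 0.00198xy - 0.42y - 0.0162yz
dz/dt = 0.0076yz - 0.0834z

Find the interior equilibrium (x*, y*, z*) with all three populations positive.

From dz/dt = 0: 0.0076y* = 0.0834, so y* = 11.
From dx/dt = 0: 1.09(1 - x*/508) = 0.00905·11, giving x* = 508·(1 - 0.0911) = 462.
From dy/dt = 0: 0.00198·462 - 0.42 = 0.0162z*, so z* = 0.494/0.0162 = 30.5.

x* ≈ 462, y* ≈ 11, z* ≈ 30.5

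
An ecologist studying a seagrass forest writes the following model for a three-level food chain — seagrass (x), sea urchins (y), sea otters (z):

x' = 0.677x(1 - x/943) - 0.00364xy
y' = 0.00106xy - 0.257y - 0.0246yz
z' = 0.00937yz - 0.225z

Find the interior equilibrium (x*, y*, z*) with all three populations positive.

x* ≈ 821, y* ≈ 24, z* ≈ 24.9

From dz/dt = 0: 0.00937y* = 0.225, so y* = 24.
From dx/dt = 0: 0.677(1 - x*/943) = 0.00364·24, giving x* = 943·(1 - 0.129) = 821.
From dy/dt = 0: 0.00106·821 - 0.257 = 0.0246z*, so z* = 0.614/0.0246 = 24.9.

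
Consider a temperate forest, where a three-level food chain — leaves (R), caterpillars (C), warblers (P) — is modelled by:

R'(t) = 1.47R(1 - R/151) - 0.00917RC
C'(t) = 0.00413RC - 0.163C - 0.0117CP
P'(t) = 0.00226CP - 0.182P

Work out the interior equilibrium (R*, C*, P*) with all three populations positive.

R* ≈ 75.1, C* ≈ 80.5, P* ≈ 12.6

From dP/dt = 0: 0.00226C* = 0.182, so C* = 80.5.
From dR/dt = 0: 1.47(1 - R*/151) = 0.00917·80.5, giving R* = 151·(1 - 0.502) = 75.1.
From dC/dt = 0: 0.00413·75.1 - 0.163 = 0.0117P*, so P* = 0.147/0.0117 = 12.6.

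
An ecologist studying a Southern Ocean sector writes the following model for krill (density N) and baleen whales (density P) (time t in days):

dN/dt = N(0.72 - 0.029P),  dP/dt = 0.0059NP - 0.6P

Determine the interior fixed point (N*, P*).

Set dP/dt = 0 with P > 0: 0.0059N - 0.6 = 0, so N* = 0.6/0.0059 = 102.
Set dN/dt = 0 with N > 0: 0.72 - 0.029P = 0, so P* = 0.72/0.029 = 24.8.

N* ≈ 102, P* ≈ 24.8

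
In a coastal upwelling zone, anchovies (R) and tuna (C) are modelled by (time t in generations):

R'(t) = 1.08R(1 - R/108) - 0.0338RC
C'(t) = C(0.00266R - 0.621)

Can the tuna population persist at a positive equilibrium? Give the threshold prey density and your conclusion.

The predator equation gives dC/dt > 0 only when R > 0.621/0.00266 = 233.
Without the predator, R → K = 108. Since 108 < 233, the predator cannot invade.

Threshold R = 233; K < 233, so no, the predator goes extinct.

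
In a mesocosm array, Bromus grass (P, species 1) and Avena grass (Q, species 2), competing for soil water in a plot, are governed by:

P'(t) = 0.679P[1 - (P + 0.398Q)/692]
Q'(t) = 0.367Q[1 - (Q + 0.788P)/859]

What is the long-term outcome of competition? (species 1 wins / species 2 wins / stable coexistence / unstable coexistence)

stable coexistence

Compare the nullcline intercepts: K1/α12 = 692/0.398 = 1740 > K2 = 859; K2/α21 = 859/0.788 = 1090 > K1 = 692.
Since both inequalities hold, each species can invade when rare, so the interior equilibrium is stable.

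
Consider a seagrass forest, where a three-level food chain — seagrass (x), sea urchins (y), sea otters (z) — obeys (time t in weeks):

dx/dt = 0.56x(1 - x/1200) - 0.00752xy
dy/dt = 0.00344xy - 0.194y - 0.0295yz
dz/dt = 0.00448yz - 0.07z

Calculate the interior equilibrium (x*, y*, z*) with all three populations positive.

x* ≈ 948, y* ≈ 15.6, z* ≈ 104

From dz/dt = 0: 0.00448y* = 0.07, so y* = 15.6.
From dx/dt = 0: 0.56(1 - x*/1200) = 0.00752·15.6, giving x* = 1200·(1 - 0.21) = 948.
From dy/dt = 0: 0.00344·948 - 0.194 = 0.0295z*, so z* = 3.07/0.0295 = 104.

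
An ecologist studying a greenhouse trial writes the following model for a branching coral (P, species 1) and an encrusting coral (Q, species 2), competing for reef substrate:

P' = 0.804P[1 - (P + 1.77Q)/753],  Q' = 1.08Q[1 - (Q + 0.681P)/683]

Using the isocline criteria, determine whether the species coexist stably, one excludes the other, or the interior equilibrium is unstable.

species 2 excludes species 1

Compare the nullcline intercepts: K1/α12 = 753/1.77 = 425 < K2 = 683; K2/α21 = 683/0.681 = 1000 > K1 = 753.
Since the inequalities point opposite ways, species 2 can invade but species 1 cannot.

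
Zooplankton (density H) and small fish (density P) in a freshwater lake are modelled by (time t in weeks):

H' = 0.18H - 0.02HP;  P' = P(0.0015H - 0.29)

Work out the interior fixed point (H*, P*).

Set dP/dt = 0 with P > 0: 0.0015H - 0.29 = 0, so H* = 0.29/0.0015 = 193.
Set dH/dt = 0 with H > 0: 0.18 - 0.02P = 0, so P* = 0.18/0.02 = 9.

H* ≈ 193, P* ≈ 9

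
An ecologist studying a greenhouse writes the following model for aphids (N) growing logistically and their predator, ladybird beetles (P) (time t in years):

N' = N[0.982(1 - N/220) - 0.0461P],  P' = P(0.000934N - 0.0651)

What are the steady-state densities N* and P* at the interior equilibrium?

N* ≈ 69.7, P* ≈ 14.6

From dP/dt = 0 with P > 0: 0.000934N* = 0.0651, so N* = 69.7.
Substitute into dN/dt = 0: 0.982(1 - 69.7/220) = 0.0461P*.
The bracket is 0.683, giving P* = 0.671/0.0461 = 14.6.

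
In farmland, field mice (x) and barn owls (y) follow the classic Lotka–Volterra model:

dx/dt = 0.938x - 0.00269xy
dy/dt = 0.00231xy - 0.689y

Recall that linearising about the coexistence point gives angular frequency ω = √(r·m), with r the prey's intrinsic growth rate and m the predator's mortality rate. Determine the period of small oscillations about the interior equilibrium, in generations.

Here r = 0.938 and m = 0.689, so r·m = 0.646.
ω = √0.646 = 0.804 per generation, hence T = 2π/ω ≈ 7.82 generations.

T ≈ 7.82 generations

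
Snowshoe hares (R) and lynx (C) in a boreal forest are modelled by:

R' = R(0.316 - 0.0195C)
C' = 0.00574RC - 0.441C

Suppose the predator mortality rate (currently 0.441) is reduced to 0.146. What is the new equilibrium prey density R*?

At the interior fixed point, setting dC/dt = 0 with C > 0 fixes R* = (predator death rate)/(RC coefficient) — independent of the other coefficients.
With the change, R* = 0.146/0.00574 = 25.4; it falls from 76.8.

R* ≈ 25.4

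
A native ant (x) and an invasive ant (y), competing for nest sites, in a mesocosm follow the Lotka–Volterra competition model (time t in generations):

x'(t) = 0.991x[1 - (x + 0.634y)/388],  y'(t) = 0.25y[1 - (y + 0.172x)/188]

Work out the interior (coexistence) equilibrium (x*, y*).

x* ≈ 302, y* ≈ 136

Setting both brackets to zero gives the nullclines x + 0.634y = 388 and 0.172x + y = 188.
Substituting y = 188 - 0.172x into the first: x(1 - 0.634·0.172) = 388 - 0.634·188.
So x* = 269/0.891 = 302, and then y* = 188 - 0.172·302 = 136.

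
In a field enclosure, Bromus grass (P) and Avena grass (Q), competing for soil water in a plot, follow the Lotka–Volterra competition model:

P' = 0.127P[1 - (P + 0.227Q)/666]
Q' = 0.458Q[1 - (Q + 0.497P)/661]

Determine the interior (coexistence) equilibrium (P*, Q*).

Setting both brackets to zero gives the nullclines P + 0.227Q = 666 and 0.497P + Q = 661.
Substituting Q = 661 - 0.497P into the first: P(1 - 0.227·0.497) = 666 - 0.227·661.
So P* = 516/0.887 = 582, and then Q* = 661 - 0.497·582 = 372.

P* ≈ 582, Q* ≈ 372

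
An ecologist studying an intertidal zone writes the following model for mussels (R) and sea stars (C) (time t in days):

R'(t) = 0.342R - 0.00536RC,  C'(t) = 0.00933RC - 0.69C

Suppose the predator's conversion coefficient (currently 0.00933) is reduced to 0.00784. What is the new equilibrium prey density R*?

At the interior fixed point, setting dC/dt = 0 with C > 0 fixes R* = (predator death rate)/(RC coefficient) — independent of the other coefficients.
With the change, R* = 0.69/0.00784 = 88; it rises from 74.

R* ≈ 88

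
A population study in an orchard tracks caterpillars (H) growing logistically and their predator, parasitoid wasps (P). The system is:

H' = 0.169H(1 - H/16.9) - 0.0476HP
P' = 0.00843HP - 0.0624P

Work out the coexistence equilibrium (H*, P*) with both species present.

From dP/dt = 0 with P > 0: 0.00843H* = 0.0624, so H* = 7.4.
Substitute into dH/dt = 0: 0.169(1 - 7.4/16.9) = 0.0476P*.
The bracket is 0.562, giving P* = 0.095/0.0476 = 2.

H* ≈ 7.4, P* ≈ 2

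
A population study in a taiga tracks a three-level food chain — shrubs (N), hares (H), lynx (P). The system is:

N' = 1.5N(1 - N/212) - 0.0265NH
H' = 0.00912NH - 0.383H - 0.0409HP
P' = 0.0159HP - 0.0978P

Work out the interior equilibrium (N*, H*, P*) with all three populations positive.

N* ≈ 189, H* ≈ 6.15, P* ≈ 32.8

From dP/dt = 0: 0.0159H* = 0.0978, so H* = 6.15.
From dN/dt = 0: 1.5(1 - N*/212) = 0.0265·6.15, giving N* = 212·(1 - 0.109) = 189.
From dH/dt = 0: 0.00912·189 - 0.383 = 0.0409P*, so P* = 1.34/0.0409 = 32.8.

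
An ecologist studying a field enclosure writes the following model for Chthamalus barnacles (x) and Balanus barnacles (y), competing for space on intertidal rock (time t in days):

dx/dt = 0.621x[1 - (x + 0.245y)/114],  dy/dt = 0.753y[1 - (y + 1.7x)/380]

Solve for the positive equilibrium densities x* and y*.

Setting both brackets to zero gives the nullclines x + 0.245y = 114 and 1.7x + y = 380.
Substituting y = 380 - 1.7x into the first: x(1 - 0.245·1.7) = 114 - 0.245·380.
So x* = 20.9/0.584 = 35.8, and then y* = 380 - 1.7·35.8 = 319.

x* ≈ 35.8, y* ≈ 319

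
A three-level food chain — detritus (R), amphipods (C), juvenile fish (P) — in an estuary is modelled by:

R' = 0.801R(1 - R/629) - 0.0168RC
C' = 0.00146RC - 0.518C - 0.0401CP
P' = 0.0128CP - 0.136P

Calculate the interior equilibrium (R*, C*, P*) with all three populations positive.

From dP/dt = 0: 0.0128C* = 0.136, so C* = 10.6.
From dR/dt = 0: 0.801(1 - R*/629) = 0.0168·10.6, giving R* = 629·(1 - 0.223) = 489.
From dC/dt = 0: 0.00146·489 - 0.518 = 0.0401P*, so P* = 0.196/0.0401 = 4.88.

R* ≈ 489, C* ≈ 10.6, P* ≈ 4.88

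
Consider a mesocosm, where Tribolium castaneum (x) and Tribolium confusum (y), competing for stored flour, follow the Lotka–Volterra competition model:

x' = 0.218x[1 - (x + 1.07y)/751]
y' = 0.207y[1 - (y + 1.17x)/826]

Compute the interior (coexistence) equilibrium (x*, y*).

Setting both brackets to zero gives the nullclines x + 1.07y = 751 and 1.17x + y = 826.
Substituting y = 826 - 1.17x into the first: x(1 - 1.07·1.17) = 751 - 1.07·826.
So x* = -133/-0.252 = 527, and then y* = 826 - 1.17·527 = 209.

x* ≈ 527, y* ≈ 209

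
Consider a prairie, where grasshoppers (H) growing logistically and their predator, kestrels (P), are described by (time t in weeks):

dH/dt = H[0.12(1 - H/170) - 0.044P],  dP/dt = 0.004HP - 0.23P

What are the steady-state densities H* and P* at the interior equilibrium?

H* ≈ 57.5, P* ≈ 1.8

From dP/dt = 0 with P > 0: 0.004H* = 0.23, so H* = 57.5.
Substitute into dH/dt = 0: 0.12(1 - 57.5/170) = 0.044P*.
The bracket is 0.662, giving P* = 0.0794/0.044 = 1.8.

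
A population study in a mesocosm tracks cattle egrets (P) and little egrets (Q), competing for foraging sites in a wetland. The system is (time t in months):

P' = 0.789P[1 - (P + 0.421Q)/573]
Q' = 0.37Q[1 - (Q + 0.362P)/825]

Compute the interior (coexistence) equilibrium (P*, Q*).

Setting both brackets to zero gives the nullclines P + 0.421Q = 573 and 0.362P + Q = 825.
Substituting Q = 825 - 0.362P into the first: P(1 - 0.421·0.362) = 573 - 0.421·825.
So P* = 226/0.848 = 266, and then Q* = 825 - 0.362·266 = 729.

P* ≈ 266, Q* ≈ 729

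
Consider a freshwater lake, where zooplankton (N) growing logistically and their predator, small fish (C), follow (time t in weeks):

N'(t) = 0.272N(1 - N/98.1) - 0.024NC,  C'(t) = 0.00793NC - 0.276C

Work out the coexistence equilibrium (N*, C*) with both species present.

N* ≈ 34.8, C* ≈ 7.31

From dC/dt = 0 with C > 0: 0.00793N* = 0.276, so N* = 34.8.
Substitute into dN/dt = 0: 0.272(1 - 34.8/98.1) = 0.024C*.
The bracket is 0.645, giving C* = 0.175/0.024 = 7.31.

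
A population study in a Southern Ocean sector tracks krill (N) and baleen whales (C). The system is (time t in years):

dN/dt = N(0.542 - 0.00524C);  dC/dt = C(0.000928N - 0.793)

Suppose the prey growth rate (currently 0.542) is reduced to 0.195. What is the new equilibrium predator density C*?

At the interior fixed point, setting dN/dt = 0 with N > 0 fixes C* = (prey growth rate)/(NC coefficient) — independent of the other coefficients.
With the change, C* = 0.195/0.00524 = 37.2; it falls from 103.

C* ≈ 37.2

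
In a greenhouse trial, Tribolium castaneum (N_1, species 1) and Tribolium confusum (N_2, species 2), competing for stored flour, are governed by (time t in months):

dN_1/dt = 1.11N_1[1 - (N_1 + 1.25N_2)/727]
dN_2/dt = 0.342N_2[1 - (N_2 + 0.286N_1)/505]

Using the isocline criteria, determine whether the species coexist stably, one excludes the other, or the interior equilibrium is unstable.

stable coexistence

Compare the nullcline intercepts: K1/α12 = 727/1.25 = 582 > K2 = 505; K2/α21 = 505/0.286 = 1770 > K1 = 727.
Since both inequalities hold, each species can invade when rare, so the interior equilibrium is stable.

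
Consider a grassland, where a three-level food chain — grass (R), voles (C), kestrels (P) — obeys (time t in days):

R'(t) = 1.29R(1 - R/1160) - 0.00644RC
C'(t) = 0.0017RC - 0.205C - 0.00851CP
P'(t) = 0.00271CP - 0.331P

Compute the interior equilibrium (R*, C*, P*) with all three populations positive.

From dP/dt = 0: 0.00271C* = 0.331, so C* = 122.
From dR/dt = 0: 1.29(1 - R*/1160) = 0.00644·122, giving R* = 1160·(1 - 0.61) = 453.
From dC/dt = 0: 0.0017·453 - 0.205 = 0.00851P*, so P* = 0.565/0.00851 = 66.3.

R* ≈ 453, C* ≈ 122, P* ≈ 66.3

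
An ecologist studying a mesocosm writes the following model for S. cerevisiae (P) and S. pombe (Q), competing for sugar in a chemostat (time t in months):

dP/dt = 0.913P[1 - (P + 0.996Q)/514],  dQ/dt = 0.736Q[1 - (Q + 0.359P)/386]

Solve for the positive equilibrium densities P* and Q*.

P* ≈ 202, Q* ≈ 314

Setting both brackets to zero gives the nullclines P + 0.996Q = 514 and 0.359P + Q = 386.
Substituting Q = 386 - 0.359P into the first: P(1 - 0.996·0.359) = 514 - 0.996·386.
So P* = 130/0.642 = 202, and then Q* = 386 - 0.359·202 = 314.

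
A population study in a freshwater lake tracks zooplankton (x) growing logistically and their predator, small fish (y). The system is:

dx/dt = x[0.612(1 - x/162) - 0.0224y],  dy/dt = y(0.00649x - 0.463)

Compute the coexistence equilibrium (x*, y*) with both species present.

From dy/dt = 0 with y > 0: 0.00649x* = 0.463, so x* = 71.3.
Substitute into dx/dt = 0: 0.612(1 - 71.3/162) = 0.0224y*.
The bracket is 0.56, giving y* = 0.342/0.0224 = 15.3.

x* ≈ 71.3, y* ≈ 15.3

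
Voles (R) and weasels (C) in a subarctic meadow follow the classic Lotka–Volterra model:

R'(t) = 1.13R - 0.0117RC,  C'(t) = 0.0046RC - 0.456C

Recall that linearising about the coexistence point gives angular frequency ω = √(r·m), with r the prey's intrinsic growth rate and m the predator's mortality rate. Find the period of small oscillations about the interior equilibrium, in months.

Here r = 1.13 and m = 0.456, so r·m = 0.515.
ω = √0.515 = 0.718 per month, hence T = 2π/ω ≈ 8.75 months.

T ≈ 8.75 months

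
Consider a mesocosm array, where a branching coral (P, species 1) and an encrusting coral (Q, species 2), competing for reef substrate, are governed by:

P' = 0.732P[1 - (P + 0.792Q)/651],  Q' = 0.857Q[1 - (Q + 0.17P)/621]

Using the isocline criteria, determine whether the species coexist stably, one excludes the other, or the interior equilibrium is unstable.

stable coexistence

Compare the nullcline intercepts: K1/α12 = 651/0.792 = 822 > K2 = 621; K2/α21 = 621/0.17 = 3650 > K1 = 651.
Since both inequalities hold, each species can invade when rare, so the interior equilibrium is stable.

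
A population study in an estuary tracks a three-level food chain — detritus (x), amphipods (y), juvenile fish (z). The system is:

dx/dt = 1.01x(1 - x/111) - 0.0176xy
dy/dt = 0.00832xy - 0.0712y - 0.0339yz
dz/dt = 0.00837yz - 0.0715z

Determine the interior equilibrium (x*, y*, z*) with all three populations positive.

x* ≈ 94.5, y* ≈ 8.54, z* ≈ 21.1

From dz/dt = 0: 0.00837y* = 0.0715, so y* = 8.54.
From dx/dt = 0: 1.01(1 - x*/111) = 0.0176·8.54, giving x* = 111·(1 - 0.149) = 94.5.
From dy/dt = 0: 0.00832·94.5 - 0.0712 = 0.0339z*, so z* = 0.715/0.0339 = 21.1.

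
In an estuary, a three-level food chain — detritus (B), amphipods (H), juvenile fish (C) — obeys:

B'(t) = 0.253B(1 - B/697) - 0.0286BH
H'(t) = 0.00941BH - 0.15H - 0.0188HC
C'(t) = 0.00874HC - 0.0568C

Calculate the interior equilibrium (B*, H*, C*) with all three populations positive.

From dC/dt = 0: 0.00874H* = 0.0568, so H* = 6.5.
From dB/dt = 0: 0.253(1 - B*/697) = 0.0286·6.5, giving B* = 697·(1 - 0.735) = 185.
From dH/dt = 0: 0.00941·185 - 0.15 = 0.0188C*, so C* = 1.59/0.0188 = 84.6.

B* ≈ 185, H* ≈ 6.5, C* ≈ 84.6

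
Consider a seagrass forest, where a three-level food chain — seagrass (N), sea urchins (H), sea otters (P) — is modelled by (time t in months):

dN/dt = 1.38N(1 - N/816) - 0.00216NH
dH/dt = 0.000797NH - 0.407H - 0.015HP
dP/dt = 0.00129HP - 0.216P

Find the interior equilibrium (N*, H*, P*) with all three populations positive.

N* ≈ 602, H* ≈ 167, P* ≈ 4.86

From dP/dt = 0: 0.00129H* = 0.216, so H* = 167.
From dN/dt = 0: 1.38(1 - N*/816) = 0.00216·167, giving N* = 816·(1 - 0.262) = 602.
From dH/dt = 0: 0.000797·602 - 0.407 = 0.015P*, so P* = 0.0729/0.015 = 4.86.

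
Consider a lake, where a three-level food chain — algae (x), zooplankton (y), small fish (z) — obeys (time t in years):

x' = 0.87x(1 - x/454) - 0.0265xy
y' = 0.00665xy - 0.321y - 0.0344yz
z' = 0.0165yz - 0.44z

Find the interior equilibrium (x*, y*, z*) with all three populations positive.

x* ≈ 85.2, y* ≈ 26.7, z* ≈ 7.15

From dz/dt = 0: 0.0165y* = 0.44, so y* = 26.7.
From dx/dt = 0: 0.87(1 - x*/454) = 0.0265·26.7, giving x* = 454·(1 - 0.812) = 85.2.
From dy/dt = 0: 0.00665·85.2 - 0.321 = 0.0344z*, so z* = 0.246/0.0344 = 7.15.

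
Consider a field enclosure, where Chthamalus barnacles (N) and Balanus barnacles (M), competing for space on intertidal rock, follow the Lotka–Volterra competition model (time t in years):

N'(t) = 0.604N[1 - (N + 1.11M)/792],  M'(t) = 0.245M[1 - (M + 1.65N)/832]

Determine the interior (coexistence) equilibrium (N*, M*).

N* ≈ 158, M* ≈ 571

Setting both brackets to zero gives the nullclines N + 1.11M = 792 and 1.65N + M = 832.
Substituting M = 832 - 1.65N into the first: N(1 - 1.11·1.65) = 792 - 1.11·832.
So N* = -132/-0.832 = 158, and then M* = 832 - 1.65·158 = 571.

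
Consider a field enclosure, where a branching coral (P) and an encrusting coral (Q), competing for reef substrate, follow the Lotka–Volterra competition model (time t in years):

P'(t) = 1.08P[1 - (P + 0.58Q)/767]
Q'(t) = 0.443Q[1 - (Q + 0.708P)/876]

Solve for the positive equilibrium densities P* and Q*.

Setting both brackets to zero gives the nullclines P + 0.58Q = 767 and 0.708P + Q = 876.
Substituting Q = 876 - 0.708P into the first: P(1 - 0.58·0.708) = 767 - 0.58·876.
So P* = 259/0.589 = 439, and then Q* = 876 - 0.708·439 = 565.

P* ≈ 439, Q* ≈ 565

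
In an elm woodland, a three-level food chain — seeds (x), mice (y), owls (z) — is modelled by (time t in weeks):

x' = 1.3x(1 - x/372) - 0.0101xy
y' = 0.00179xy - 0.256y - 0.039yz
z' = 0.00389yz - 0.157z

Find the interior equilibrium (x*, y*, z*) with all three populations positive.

From dz/dt = 0: 0.00389y* = 0.157, so y* = 40.4.
From dx/dt = 0: 1.3(1 - x*/372) = 0.0101·40.4, giving x* = 372·(1 - 0.314) = 255.
From dy/dt = 0: 0.00179·255 - 0.256 = 0.039z*, so z* = 0.201/0.039 = 5.16.

x* ≈ 255, y* ≈ 40.4, z* ≈ 5.16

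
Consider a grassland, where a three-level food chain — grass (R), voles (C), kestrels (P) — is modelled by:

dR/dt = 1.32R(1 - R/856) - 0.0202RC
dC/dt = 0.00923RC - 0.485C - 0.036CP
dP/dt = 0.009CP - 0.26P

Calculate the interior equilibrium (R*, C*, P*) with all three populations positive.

R* ≈ 478, C* ≈ 28.9, P* ≈ 109

From dP/dt = 0: 0.009C* = 0.26, so C* = 28.9.
From dR/dt = 0: 1.32(1 - R*/856) = 0.0202·28.9, giving R* = 856·(1 - 0.442) = 478.
From dC/dt = 0: 0.00923·478 - 0.485 = 0.036P*, so P* = 3.92/0.036 = 109.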